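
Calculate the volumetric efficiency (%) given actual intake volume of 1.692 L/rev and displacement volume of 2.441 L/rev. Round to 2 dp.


eta_v = (V_actual / V_disp) * 100
Ratio = 1.692 / 2.441 = 0.6932
eta_v = 0.6932 * 100 = 69.32%


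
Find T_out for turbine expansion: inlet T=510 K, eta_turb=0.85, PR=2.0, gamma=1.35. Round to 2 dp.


T_out = T_in * (1 - eta * (1 - PR^(-(gamma-1)/gamma)))
Exponent = -(1.35-1)/1.35 = -0.25925926
PR^exp = 2.0^(-0.25925926) = 0.83551680
Factor = 1 - 0.85*(1 - 0.83551680) = 0.86018928
T_out = 510 * 0.86018928 = 438.70 K


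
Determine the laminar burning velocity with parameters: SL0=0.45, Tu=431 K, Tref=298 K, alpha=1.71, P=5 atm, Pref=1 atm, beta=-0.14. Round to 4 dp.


SL = SL0 * (Tu/Tref)^alpha * (P/Pref)^beta
T ratio = 431/298 = 1.44630872
(T ratio)^alpha = 1.44630872^1.71 = 1.879517
(P/Pref)^beta = 5^(-0.14) = 0.798260
SL = 0.45 * 1.879517 * 0.798260 = 0.6752 m/s


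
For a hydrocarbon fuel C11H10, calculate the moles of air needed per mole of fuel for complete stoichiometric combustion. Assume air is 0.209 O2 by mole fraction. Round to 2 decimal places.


Balanced combustion: C11H10 + 13.5 O2 -> 11 CO2 + 5 H2O
O2 needed = C + H/4 = 11 + 10/4 = 13.50 moles
Air moles = O2 / 0.209 = 13.50 / 0.209 = 64.59 moles air


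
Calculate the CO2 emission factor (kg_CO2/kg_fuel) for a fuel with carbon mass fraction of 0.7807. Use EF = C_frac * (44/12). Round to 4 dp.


EF = C_frac * (M_CO2 / M_C)
EF = 0.7807 * (44/12)
EF = 0.7807 * 3.666667 = 2.8626 kg_CO2/kg_fuel


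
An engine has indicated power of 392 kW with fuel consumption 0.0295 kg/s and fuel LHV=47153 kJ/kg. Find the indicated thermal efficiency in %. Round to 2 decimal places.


eta_ith = (IP / (mf * LHV)) * 100
Denominator = 0.0295 * 47153 = 1391.0135 kW
eta_ith = (392 / 1391.0135) * 100 = 28.18%


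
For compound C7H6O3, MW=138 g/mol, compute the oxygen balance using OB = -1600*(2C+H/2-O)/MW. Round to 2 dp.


OB = -1600 * (2C + H/2 - O) / MW
Inner = 2*7 + 6/2 - 3 = 14.00
OB = -1600 * 14.00 / 138 = -162.32%


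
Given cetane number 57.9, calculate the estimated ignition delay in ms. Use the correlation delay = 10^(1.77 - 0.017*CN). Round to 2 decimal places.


delay = 10^(1.77 - 0.017*CN)
Exponent = 1.77 - 0.017*57.9 = 0.7857
delay = 10^0.7857 = 6.11 ms


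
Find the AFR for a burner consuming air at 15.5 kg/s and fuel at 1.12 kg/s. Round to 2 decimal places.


AFR = m_air / m_fuel
AFR = 15.5 / 1.12 = 13.84


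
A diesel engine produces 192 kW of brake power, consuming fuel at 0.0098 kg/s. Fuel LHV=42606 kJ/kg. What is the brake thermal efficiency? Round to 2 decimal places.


eta_BTE = (BP / (mf * LHV)) * 100
Denominator = 0.0098 * 42606 = 417.5388 kW
eta_BTE = (192 / 417.5388) * 100 = 45.98%


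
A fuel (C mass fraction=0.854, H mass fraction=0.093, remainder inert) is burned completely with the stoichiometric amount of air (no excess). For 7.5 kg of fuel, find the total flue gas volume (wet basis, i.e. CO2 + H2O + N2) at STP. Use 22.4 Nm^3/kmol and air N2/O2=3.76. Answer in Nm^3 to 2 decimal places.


Per kg fuel: CO2 = (C/12 kmol)*22.4 = (0.854/12)*22.4 = 1.59413 Nm^3
Per kg fuel: H2O = (H/2 kmol)*22.4 = (0.093/2)*22.4 = 1.04160 Nm^3
O2 needed per kg fuel = C/12 + H/4 = 0.854/12 + 0.093/4 = 0.09441667 kmol
Per kg fuel: N2 = O2*3.76*22.4 = 0.09441667*3.76*22.4 = 7.95215 Nm^3
Total per kg = 1.59413 + 1.04160 + 7.95215 = 10.58788 Nm^3
Total = 10.58788 * 7.5 = 79.41 Nm^3


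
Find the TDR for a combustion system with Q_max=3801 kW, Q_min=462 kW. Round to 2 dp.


TDR = Q_max / Q_min
TDR = 3801 / 462 = 8.23


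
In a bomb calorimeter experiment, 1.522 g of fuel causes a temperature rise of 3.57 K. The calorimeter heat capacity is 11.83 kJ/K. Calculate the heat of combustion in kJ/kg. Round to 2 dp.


Hc = C_cal * delta_T / m_fuel
Q_released = 11.83 * 3.57 = 42.2331 kJ
m_fuel = 1.522 g = 1.522/1000 kg = 0.001522 kg
Hc = 42.2331 / 0.001522 = 27748.42 kJ/kg


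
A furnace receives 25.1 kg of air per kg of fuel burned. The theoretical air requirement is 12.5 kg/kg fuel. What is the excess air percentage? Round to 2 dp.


Excess air = actual - stoichiometric = 25.1 - 12.5 = 12.60 kg/kg fuel
Excess air % = (excess / stoich) * 100 = (12.60 / 12.5) * 100 = 100.80%


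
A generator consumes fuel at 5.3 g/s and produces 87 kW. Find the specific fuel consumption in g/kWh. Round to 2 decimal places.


SFC = (mf / BP) * 3600
Rate = 5.3 / 87 = 0.060920 g/(s*kW)
SFC = 0.060920 * 3600 = 219.31 g/kWh


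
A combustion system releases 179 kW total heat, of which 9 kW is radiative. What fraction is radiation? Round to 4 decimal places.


f_rad = Q_rad / Q_total
f_rad = 9 / 179 = 0.0503


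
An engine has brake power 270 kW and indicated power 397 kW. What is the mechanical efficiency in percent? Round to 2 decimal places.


eta_mech = (BP / IP) * 100
Ratio = 270 / 397 = 0.6801
eta_mech = 0.6801 * 100 = 68.01%


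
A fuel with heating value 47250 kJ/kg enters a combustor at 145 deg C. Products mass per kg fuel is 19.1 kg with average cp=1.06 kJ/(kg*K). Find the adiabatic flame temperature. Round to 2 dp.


T_ad = T_in + Hc / (m_p * cp)
Denominator = 19.1 * 1.06 = 20.2460
Temperature rise = 47250 / 20.2460 = 2333.79 K
T_ad = 145 + 2333.79 = 2478.79 deg C


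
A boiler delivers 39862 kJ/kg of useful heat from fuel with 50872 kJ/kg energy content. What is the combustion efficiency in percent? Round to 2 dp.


Efficiency = (Q_useful / Q_fuel) * 100
Efficiency = (39862 / 50872) * 100
Efficiency = 0.7836 * 100 = 78.36%


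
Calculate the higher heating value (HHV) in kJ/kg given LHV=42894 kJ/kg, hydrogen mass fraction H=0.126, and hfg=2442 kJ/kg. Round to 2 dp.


HHV = LHV + hfg * 9 * H
Water addition = 2442 * 9 * 0.126 = 2769.228 kJ/kg
HHV = 42894 + 2769.228 = 45663.23 kJ/kg


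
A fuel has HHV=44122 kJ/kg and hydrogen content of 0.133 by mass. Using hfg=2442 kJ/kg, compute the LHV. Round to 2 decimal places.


LHV = HHV - hfg * 9 * H
Water correction = 2442 * 9 * 0.133 = 2923.074 kJ/kg
LHV = 44122 - 2923.074 = 41198.93 kJ/kg


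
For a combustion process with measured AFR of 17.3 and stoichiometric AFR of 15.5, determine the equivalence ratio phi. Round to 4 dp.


phi = AFR_stoich / AFR_actual
phi = 15.5 / 17.3 = 0.8960


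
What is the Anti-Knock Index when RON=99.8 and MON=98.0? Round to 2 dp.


AKI = (RON + MON) / 2
AKI = (99.8 + 98.0) / 2
AKI = 197.8 / 2 = 98.90


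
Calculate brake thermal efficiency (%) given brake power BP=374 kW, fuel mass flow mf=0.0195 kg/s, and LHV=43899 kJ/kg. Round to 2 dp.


eta_BTE = (BP / (mf * LHV)) * 100
Denominator = 0.0195 * 43899 = 856.0305 kW
eta_BTE = (374 / 856.0305) * 100 = 43.69%


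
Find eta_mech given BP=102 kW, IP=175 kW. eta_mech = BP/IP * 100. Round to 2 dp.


eta_mech = (BP / IP) * 100
Ratio = 102 / 175 = 0.5829
eta_mech = 0.5829 * 100 = 58.29%


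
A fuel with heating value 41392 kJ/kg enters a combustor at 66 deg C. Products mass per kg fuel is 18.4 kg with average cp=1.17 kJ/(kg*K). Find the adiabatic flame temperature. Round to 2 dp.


T_ad = T_in + Hc / (m_p * cp)
Denominator = 18.4 * 1.17 = 21.5280
Temperature rise = 41392 / 21.5280 = 1922.71 K
T_ad = 66 + 1922.71 = 1988.71 deg C


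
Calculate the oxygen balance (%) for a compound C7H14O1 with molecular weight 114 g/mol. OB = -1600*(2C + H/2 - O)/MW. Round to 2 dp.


OB = -1600 * (2C + H/2 - O) / MW
Inner = 2*7 + 14/2 - 1 = 20.00
OB = -1600 * 20.00 / 114 = -280.70%


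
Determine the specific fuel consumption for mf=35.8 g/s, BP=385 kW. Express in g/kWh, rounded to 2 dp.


SFC = (mf / BP) * 3600
Rate = 35.8 / 385 = 0.092987 g/(s*kW)
SFC = 0.092987 * 3600 = 334.75 g/kWh


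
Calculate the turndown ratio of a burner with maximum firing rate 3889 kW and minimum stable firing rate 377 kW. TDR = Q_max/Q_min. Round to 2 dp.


TDR = Q_max / Q_min
TDR = 3889 / 377 = 10.32


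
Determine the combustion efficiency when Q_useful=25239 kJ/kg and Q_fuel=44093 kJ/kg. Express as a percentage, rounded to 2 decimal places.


Efficiency = (Q_useful / Q_fuel) * 100
Efficiency = (25239 / 44093) * 100
Efficiency = 0.5724 * 100 = 57.24%


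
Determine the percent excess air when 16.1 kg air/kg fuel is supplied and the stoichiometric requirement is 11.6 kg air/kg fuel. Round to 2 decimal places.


Excess air = actual - stoichiometric = 16.1 - 11.6 = 4.50 kg/kg fuel
Excess air % = (excess / stoich) * 100 = (4.50 / 11.6) * 100 = 38.79%


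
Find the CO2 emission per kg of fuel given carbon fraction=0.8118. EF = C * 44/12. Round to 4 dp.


EF = C_frac * (M_CO2 / M_C)
EF = 0.8118 * (44/12)
EF = 0.8118 * 3.666667 = 2.9766 kg_CO2/kg_fuel


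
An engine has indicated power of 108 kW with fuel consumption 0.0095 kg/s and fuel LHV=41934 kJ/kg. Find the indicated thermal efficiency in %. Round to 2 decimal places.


eta_ith = (IP / (mf * LHV)) * 100
Denominator = 0.0095 * 41934 = 398.3730 kW
eta_ith = (108 / 398.3730) * 100 = 27.11%


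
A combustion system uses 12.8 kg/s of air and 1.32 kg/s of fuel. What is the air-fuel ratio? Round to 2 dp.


AFR = m_air / m_fuel
AFR = 12.8 / 1.32 = 9.70


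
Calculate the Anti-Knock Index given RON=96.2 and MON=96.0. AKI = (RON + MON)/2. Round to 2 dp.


AKI = (RON + MON) / 2
AKI = (96.2 + 96.0) / 2
AKI = 192.2 / 2 = 96.10


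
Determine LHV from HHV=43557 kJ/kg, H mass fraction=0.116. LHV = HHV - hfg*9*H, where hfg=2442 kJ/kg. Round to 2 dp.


LHV = HHV - hfg * 9 * H
Water correction = 2442 * 9 * 0.116 = 2549.448 kJ/kg
LHV = 43557 - 2549.448 = 41007.55 kJ/kg


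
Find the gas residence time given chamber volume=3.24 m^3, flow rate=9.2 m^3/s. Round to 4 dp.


tau = V / Q_flow
tau = 3.24 / 9.2 = 0.3522 s


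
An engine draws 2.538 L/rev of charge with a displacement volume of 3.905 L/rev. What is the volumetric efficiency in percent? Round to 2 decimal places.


eta_v = (V_actual / V_disp) * 100
Ratio = 2.538 / 3.905 = 0.6499
eta_v = 0.6499 * 100 = 64.99%


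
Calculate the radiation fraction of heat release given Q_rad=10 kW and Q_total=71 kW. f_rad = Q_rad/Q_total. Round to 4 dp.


f_rad = Q_rad / Q_total
f_rad = 10 / 71 = 0.1408


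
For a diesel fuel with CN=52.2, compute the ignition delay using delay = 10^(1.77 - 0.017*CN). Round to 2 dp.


delay = 10^(1.77 - 0.017*CN)
Exponent = 1.77 - 0.017*52.2 = 0.8826
delay = 10^0.8826 = 7.63 ms


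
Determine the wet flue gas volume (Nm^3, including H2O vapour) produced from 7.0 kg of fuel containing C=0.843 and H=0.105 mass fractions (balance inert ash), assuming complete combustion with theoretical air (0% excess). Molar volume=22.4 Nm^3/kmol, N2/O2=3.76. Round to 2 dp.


Per kg fuel: CO2 = (C/12 kmol)*22.4 = (0.843/12)*22.4 = 1.57360 Nm^3
Per kg fuel: H2O = (H/2 kmol)*22.4 = (0.105/2)*22.4 = 1.17600 Nm^3
O2 needed per kg fuel = C/12 + H/4 = 0.843/12 + 0.105/4 = 0.09650000 kmol
Per kg fuel: N2 = O2*3.76*22.4 = 0.09650000*3.76*22.4 = 8.12762 Nm^3
Total per kg = 1.57360 + 1.17600 + 8.12762 = 10.87722 Nm^3
Total = 10.87722 * 7.0 = 76.14 Nm^3


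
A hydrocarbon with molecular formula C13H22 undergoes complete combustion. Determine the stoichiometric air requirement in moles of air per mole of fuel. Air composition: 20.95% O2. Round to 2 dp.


Balanced combustion: C13H22 + 18.5 O2 -> 13 CO2 + 11 H2O
O2 needed = C + H/4 = 13 + 22/4 = 18.50 moles
Air moles = O2 / 0.2095 = 18.50 / 0.2095 = 88.31 moles air


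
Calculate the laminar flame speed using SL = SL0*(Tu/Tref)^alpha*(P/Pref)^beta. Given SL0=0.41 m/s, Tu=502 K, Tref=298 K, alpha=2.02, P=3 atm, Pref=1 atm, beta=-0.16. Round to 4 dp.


SL = SL0 * (Tu/Tref)^alpha * (P/Pref)^beta
T ratio = 502/298 = 1.68456376
(T ratio)^alpha = 1.68456376^2.02 = 2.867508
(P/Pref)^beta = 3^(-0.16) = 0.838804
SL = 0.41 * 2.867508 * 0.838804 = 0.9862 m/s


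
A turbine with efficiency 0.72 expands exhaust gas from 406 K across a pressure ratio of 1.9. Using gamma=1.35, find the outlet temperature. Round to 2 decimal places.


T_out = T_in * (1 - eta * (1 - PR^(-(gamma-1)/gamma)))
Exponent = -(1.35-1)/1.35 = -0.25925926
PR^exp = 1.9^(-0.25925926) = 0.84670193
Factor = 1 - 0.72*(1 - 0.84670193) = 0.88962539
T_out = 406 * 0.88962539 = 361.19 K


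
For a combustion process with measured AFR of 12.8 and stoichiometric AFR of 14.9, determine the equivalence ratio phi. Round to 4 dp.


phi = AFR_stoich / AFR_actual
phi = 14.9 / 12.8 = 1.1641


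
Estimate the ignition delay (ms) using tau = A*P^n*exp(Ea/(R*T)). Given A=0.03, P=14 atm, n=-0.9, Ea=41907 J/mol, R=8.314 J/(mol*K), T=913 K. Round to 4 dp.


tau = A * P^n * exp(Ea/(R*T))
P^n = 14^(-0.9) = 0.09300039
Ea/(R*T) = 41907/(8.314*913) = 5.520848
exp(Ea/(R*T)) = 249.846767
tau = 0.03 * 0.09300039 * 249.846767 = 0.6971 ms


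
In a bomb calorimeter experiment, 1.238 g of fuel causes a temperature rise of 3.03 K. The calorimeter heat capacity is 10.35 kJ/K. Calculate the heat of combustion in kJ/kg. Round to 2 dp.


Hc = C_cal * delta_T / m_fuel
Q_released = 10.35 * 3.03 = 31.3605 kJ
m_fuel = 1.238 g = 1.238/1000 kg = 0.001238 kg
Hc = 31.3605 / 0.001238 = 25331.58 kJ/kg


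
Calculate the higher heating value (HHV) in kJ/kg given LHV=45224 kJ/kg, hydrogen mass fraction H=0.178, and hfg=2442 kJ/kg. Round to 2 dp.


HHV = LHV + hfg * 9 * H
Water addition = 2442 * 9 * 0.178 = 3912.084 kJ/kg
HHV = 45224 + 3912.084 = 49136.08 kJ/kg


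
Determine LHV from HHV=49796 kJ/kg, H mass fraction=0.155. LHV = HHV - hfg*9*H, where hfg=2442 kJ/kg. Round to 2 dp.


LHV = HHV - hfg * 9 * H
Water correction = 2442 * 9 * 0.155 = 3406.590 kJ/kg
LHV = 49796 - 3406.590 = 46389.41 kJ/kg


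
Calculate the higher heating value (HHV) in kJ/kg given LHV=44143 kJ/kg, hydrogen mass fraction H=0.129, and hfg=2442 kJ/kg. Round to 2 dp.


HHV = LHV + hfg * 9 * H
Water addition = 2442 * 9 * 0.129 = 2835.162 kJ/kg
HHV = 44143 + 2835.162 = 46978.16 kJ/kg


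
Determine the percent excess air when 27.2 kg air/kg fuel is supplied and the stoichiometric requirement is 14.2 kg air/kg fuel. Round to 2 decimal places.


Excess air = actual - stoichiometric = 27.2 - 14.2 = 13.00 kg/kg fuel
Excess air % = (excess / stoich) * 100 = (13.00 / 14.2) * 100 = 91.55%


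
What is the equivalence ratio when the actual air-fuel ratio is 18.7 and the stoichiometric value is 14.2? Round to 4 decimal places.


phi = AFR_stoich / AFR_actual
phi = 14.2 / 18.7 = 0.7594


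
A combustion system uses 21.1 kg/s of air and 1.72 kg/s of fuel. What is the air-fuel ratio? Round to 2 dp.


AFR = m_air / m_fuel
AFR = 21.1 / 1.72 = 12.27


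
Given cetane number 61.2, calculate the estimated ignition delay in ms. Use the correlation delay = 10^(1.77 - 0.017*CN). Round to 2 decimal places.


delay = 10^(1.77 - 0.017*CN)
Exponent = 1.77 - 0.017*61.2 = 0.7296
delay = 10^0.7296 = 5.37 ms


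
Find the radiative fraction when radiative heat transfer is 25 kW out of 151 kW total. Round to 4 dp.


f_rad = Q_rad / Q_total
f_rad = 25 / 151 = 0.1656


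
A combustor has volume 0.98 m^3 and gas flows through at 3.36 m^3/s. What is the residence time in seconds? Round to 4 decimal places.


tau = V / Q_flow
tau = 0.98 / 3.36 = 0.2917 s


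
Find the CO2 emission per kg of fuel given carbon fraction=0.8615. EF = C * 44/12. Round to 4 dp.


EF = C_frac * (M_CO2 / M_C)
EF = 0.8615 * (44/12)
EF = 0.8615 * 3.666667 = 3.1588 kg_CO2/kg_fuel


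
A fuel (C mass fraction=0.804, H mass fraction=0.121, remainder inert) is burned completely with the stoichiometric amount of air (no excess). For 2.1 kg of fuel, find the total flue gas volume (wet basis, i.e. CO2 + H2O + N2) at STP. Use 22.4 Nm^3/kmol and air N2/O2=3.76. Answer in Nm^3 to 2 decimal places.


Per kg fuel: CO2 = (C/12 kmol)*22.4 = (0.804/12)*22.4 = 1.50080 Nm^3
Per kg fuel: H2O = (H/2 kmol)*22.4 = (0.121/2)*22.4 = 1.35520 Nm^3
O2 needed per kg fuel = C/12 + H/4 = 0.804/12 + 0.121/4 = 0.09725000 kmol
Per kg fuel: N2 = O2*3.76*22.4 = 0.09725000*3.76*22.4 = 8.19078 Nm^3
Total per kg = 1.50080 + 1.35520 + 8.19078 = 11.04678 Nm^3
Total = 11.04678 * 2.1 = 23.20 Nm^3


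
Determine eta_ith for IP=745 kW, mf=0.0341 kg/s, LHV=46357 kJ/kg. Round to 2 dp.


eta_ith = (IP / (mf * LHV)) * 100
Denominator = 0.0341 * 46357 = 1580.7737 kW
eta_ith = (745 / 1580.7737) * 100 = 47.13%


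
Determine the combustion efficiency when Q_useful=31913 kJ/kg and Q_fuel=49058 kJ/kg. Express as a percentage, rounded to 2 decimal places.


Efficiency = (Q_useful / Q_fuel) * 100
Efficiency = (31913 / 49058) * 100
Efficiency = 0.6505 * 100 = 65.05%


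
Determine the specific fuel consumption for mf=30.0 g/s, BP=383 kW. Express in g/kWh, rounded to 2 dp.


SFC = (mf / BP) * 3600
Rate = 30.0 / 383 = 0.078329 g/(s*kW)
SFC = 0.078329 * 3600 = 281.98 g/kWh


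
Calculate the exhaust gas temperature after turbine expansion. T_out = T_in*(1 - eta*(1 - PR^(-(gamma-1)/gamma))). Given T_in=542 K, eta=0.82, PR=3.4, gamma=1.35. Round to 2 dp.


T_out = T_in * (1 - eta * (1 - PR^(-(gamma-1)/gamma)))
Exponent = -(1.35-1)/1.35 = -0.25925926
PR^exp = 3.4^(-0.25925926) = 0.72813041
Factor = 1 - 0.82*(1 - 0.72813041) = 0.77706694
T_out = 542 * 0.77706694 = 421.17 K


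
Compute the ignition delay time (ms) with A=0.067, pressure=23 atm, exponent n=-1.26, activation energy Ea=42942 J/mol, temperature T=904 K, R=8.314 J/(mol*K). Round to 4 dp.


tau = A * P^n * exp(Ea/(R*T))
P^n = 23^(-1.26) = 0.01924079
Ea/(R*T) = 42942/(8.314*904) = 5.713521
exp(Ea/(R*T)) = 302.935786
tau = 0.067 * 0.01924079 * 302.935786 = 0.3905 ms


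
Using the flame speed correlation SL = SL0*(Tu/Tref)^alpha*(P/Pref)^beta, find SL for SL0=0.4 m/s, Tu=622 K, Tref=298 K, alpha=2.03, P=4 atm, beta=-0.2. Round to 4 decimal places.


SL = SL0 * (Tu/Tref)^alpha * (P/Pref)^beta
T ratio = 622/298 = 2.08724832
(T ratio)^alpha = 2.08724832^2.03 = 4.453849
(P/Pref)^beta = 4^(-0.2) = 0.757858
SL = 0.4 * 4.453849 * 0.757858 = 1.3502 m/s


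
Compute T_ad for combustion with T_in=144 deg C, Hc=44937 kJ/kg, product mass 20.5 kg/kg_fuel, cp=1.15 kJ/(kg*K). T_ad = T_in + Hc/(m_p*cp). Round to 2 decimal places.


T_ad = T_in + Hc / (m_p * cp)
Denominator = 20.5 * 1.15 = 23.5750
Temperature rise = 44937 / 23.5750 = 1906.13 K
T_ad = 144 + 1906.13 = 2050.13 deg C


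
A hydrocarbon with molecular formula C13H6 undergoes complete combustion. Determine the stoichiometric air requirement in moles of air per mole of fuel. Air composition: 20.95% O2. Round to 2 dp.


Balanced combustion: C13H6 + 14.5 O2 -> 13 CO2 + 3 H2O
O2 needed = C + H/4 = 13 + 6/4 = 14.50 moles
Air moles = O2 / 0.2095 = 14.50 / 0.2095 = 69.21 moles air


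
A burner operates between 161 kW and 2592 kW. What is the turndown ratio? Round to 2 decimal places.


TDR = Q_max / Q_min
TDR = 2592 / 161 = 16.10


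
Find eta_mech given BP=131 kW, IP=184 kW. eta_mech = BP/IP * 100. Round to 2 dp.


eta_mech = (BP / IP) * 100
Ratio = 131 / 184 = 0.7120
eta_mech = 0.7120 * 100 = 71.20%


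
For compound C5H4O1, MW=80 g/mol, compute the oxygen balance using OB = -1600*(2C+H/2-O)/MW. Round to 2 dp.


OB = -1600 * (2C + H/2 - O) / MW
Inner = 2*5 + 4/2 - 1 = 11.00
OB = -1600 * 11.00 / 80 = -220.00%


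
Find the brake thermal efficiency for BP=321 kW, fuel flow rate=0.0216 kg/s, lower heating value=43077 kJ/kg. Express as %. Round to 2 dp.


eta_BTE = (BP / (mf * LHV)) * 100
Denominator = 0.0216 * 43077 = 930.4632 kW
eta_BTE = (321 / 930.4632) * 100 = 34.50%


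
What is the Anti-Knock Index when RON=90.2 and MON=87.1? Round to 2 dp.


AKI = (RON + MON) / 2
AKI = (90.2 + 87.1) / 2
AKI = 177.3 / 2 = 88.65


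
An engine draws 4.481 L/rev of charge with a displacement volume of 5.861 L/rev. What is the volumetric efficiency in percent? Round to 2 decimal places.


eta_v = (V_actual / V_disp) * 100
Ratio = 4.481 / 5.861 = 0.7645
eta_v = 0.7645 * 100 = 76.45%


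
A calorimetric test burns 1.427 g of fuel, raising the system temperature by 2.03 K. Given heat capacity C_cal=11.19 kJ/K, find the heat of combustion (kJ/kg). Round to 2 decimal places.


Hc = C_cal * delta_T / m_fuel
Q_released = 11.19 * 2.03 = 22.7157 kJ
m_fuel = 1.427 g = 1.427/1000 kg = 0.001427 kg
Hc = 22.7157 / 0.001427 = 15918.50 kJ/kg


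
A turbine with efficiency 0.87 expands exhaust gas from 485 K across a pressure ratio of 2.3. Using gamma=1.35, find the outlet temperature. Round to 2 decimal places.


T_out = T_in * (1 - eta * (1 - PR^(-(gamma-1)/gamma)))
Exponent = -(1.35-1)/1.35 = -0.25925926
PR^exp = 2.3^(-0.25925926) = 0.80578413
Factor = 1 - 0.87*(1 - 0.80578413) = 0.83103219
T_out = 485 * 0.83103219 = 403.05 K


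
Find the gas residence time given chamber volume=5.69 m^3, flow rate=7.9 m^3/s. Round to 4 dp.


tau = V / Q_flow
tau = 5.69 / 7.9 = 0.7203 s


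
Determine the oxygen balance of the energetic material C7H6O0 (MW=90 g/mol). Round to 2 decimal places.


OB = -1600 * (2C + H/2 - O) / MW
Inner = 2*7 + 6/2 - 0 = 17.00
OB = -1600 * 17.00 / 90 = -302.22%


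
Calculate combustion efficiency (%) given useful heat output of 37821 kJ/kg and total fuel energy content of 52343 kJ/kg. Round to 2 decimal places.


Efficiency = (Q_useful / Q_fuel) * 100
Efficiency = (37821 / 52343) * 100
Efficiency = 0.7226 * 100 = 72.26%


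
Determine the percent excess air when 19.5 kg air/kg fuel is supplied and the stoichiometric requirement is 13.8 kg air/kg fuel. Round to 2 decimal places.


Excess air = actual - stoichiometric = 19.5 - 13.8 = 5.70 kg/kg fuel
Excess air % = (excess / stoich) * 100 = (5.70 / 13.8) * 100 = 41.30%


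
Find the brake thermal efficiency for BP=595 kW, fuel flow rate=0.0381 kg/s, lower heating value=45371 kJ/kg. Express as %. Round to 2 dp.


eta_BTE = (BP / (mf * LHV)) * 100
Denominator = 0.0381 * 45371 = 1728.6351 kW
eta_BTE = (595 / 1728.6351) * 100 = 34.42%


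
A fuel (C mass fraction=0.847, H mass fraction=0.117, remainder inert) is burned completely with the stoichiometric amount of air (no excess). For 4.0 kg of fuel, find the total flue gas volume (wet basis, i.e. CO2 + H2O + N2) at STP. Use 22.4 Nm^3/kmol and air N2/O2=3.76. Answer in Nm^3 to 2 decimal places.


Per kg fuel: CO2 = (C/12 kmol)*22.4 = (0.847/12)*22.4 = 1.58107 Nm^3
Per kg fuel: H2O = (H/2 kmol)*22.4 = (0.117/2)*22.4 = 1.31040 Nm^3
O2 needed per kg fuel = C/12 + H/4 = 0.847/12 + 0.117/4 = 0.09983333 kmol
Per kg fuel: N2 = O2*3.76*22.4 = 0.09983333*3.76*22.4 = 8.40836 Nm^3
Total per kg = 1.58107 + 1.31040 + 8.40836 = 11.29983 Nm^3
Total = 11.29983 * 4.0 = 45.20 Nm^3


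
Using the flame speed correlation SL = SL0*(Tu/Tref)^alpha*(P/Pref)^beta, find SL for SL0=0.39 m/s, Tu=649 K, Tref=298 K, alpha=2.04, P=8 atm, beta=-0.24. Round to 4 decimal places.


SL = SL0 * (Tu/Tref)^alpha * (P/Pref)^beta
T ratio = 649/298 = 2.17785235
(T ratio)^alpha = 2.17785235^2.04 = 4.893031
(P/Pref)^beta = 8^(-0.24) = 0.607097
SL = 0.39 * 4.893031 * 0.607097 = 1.1585 m/s


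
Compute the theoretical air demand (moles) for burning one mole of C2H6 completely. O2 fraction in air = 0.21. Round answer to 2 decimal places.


Balanced combustion: C2H6 + 3.5 O2 -> 2 CO2 + 3 H2O
O2 needed = C + H/4 = 2 + 6/4 = 3.50 moles
Air moles = O2 / 0.21 = 3.50 / 0.21 = 16.67 moles air


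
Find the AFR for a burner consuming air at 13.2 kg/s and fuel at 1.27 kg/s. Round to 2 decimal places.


AFR = m_air / m_fuel
AFR = 13.2 / 1.27 = 10.39


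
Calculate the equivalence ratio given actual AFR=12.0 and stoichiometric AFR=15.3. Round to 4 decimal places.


phi = AFR_stoich / AFR_actual
phi = 15.3 / 12.0 = 1.2750


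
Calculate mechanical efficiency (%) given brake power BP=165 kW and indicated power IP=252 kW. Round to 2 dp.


eta_mech = (BP / IP) * 100
Ratio = 165 / 252 = 0.6548
eta_mech = 0.6548 * 100 = 65.48%


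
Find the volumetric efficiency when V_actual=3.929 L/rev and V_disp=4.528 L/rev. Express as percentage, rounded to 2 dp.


eta_v = (V_actual / V_disp) * 100
Ratio = 3.929 / 4.528 = 0.8677
eta_v = 0.8677 * 100 = 86.77%


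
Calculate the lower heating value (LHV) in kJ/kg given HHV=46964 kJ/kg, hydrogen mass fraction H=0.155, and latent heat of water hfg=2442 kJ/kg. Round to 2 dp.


LHV = HHV - hfg * 9 * H
Water correction = 2442 * 9 * 0.155 = 3406.590 kJ/kg
LHV = 46964 - 3406.590 = 43557.41 kJ/kg


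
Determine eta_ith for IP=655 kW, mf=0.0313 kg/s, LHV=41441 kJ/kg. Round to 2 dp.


eta_ith = (IP / (mf * LHV)) * 100
Denominator = 0.0313 * 41441 = 1297.1033 kW
eta_ith = (655 / 1297.1033) * 100 = 50.50%


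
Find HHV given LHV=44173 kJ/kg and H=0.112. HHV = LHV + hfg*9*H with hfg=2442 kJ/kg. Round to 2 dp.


HHV = LHV + hfg * 9 * H
Water addition = 2442 * 9 * 0.112 = 2461.536 kJ/kg
HHV = 44173 + 2461.536 = 46634.54 kJ/kg


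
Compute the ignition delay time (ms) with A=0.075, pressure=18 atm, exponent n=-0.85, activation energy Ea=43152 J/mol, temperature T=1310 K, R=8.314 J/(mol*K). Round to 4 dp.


tau = A * P^n * exp(Ea/(R*T))
P^n = 18^(-0.85) = 0.08570741
Ea/(R*T) = 43152/(8.314*1310) = 3.962047
exp(Ea/(R*T)) = 52.564811
tau = 0.075 * 0.08570741 * 52.564811 = 0.3379 ms


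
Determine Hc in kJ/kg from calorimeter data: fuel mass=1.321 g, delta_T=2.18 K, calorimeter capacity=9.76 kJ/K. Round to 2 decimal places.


Hc = C_cal * delta_T / m_fuel
Q_released = 9.76 * 2.18 = 21.2768 kJ
m_fuel = 1.321 g = 1.321/1000 kg = 0.001321 kg
Hc = 21.2768 / 0.001321 = 16106.59 kJ/kg


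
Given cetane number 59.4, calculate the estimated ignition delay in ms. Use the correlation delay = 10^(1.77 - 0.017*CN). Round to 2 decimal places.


delay = 10^(1.77 - 0.017*CN)
Exponent = 1.77 - 0.017*59.4 = 0.7602
delay = 10^0.7602 = 5.76 ms


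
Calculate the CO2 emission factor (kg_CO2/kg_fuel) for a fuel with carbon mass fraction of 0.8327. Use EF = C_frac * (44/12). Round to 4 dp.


EF = C_frac * (M_CO2 / M_C)
EF = 0.8327 * (44/12)
EF = 0.8327 * 3.666667 = 3.0532 kg_CO2/kg_fuel


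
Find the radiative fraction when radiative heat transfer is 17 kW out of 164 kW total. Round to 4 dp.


f_rad = Q_rad / Q_total
f_rad = 17 / 164 = 0.1037


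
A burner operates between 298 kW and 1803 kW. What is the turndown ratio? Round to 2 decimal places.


TDR = Q_max / Q_min
TDR = 1803 / 298 = 6.05


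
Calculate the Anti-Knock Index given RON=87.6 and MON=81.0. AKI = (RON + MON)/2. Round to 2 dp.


AKI = (RON + MON) / 2
AKI = (87.6 + 81.0) / 2
AKI = 168.6 / 2 = 84.30


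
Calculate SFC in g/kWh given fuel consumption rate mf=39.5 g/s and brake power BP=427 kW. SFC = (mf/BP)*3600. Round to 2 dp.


SFC = (mf / BP) * 3600
Rate = 39.5 / 427 = 0.092506 g/(s*kW)
SFC = 0.092506 * 3600 = 333.02 g/kWh


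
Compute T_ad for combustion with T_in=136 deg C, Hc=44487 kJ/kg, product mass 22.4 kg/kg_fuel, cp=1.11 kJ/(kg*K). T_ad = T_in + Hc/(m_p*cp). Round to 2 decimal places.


T_ad = T_in + Hc / (m_p * cp)
Denominator = 22.4 * 1.11 = 24.8640
Temperature rise = 44487 / 24.8640 = 1789.21 K
T_ad = 136 + 1789.21 = 1925.21 deg C


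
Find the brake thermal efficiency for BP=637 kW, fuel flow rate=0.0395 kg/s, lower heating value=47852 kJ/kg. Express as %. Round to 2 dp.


eta_BTE = (BP / (mf * LHV)) * 100
Denominator = 0.0395 * 47852 = 1890.1540 kW
eta_BTE = (637 / 1890.1540) * 100 = 33.70%


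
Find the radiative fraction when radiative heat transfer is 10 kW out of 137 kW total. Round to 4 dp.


f_rad = Q_rad / Q_total
f_rad = 10 / 137 = 0.0730


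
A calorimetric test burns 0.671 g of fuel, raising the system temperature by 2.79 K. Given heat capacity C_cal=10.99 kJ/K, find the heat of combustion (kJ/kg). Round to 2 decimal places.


Hc = C_cal * delta_T / m_fuel
Q_released = 10.99 * 2.79 = 30.6621 kJ
m_fuel = 0.671 g = 0.671/1000 kg = 0.000671 kg
Hc = 30.6621 / 0.000671 = 45696.13 kJ/kg


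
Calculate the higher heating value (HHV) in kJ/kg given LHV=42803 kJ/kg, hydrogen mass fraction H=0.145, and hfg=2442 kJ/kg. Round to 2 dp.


HHV = LHV + hfg * 9 * H
Water addition = 2442 * 9 * 0.145 = 3186.810 kJ/kg
HHV = 42803 + 3186.810 = 45989.81 kJ/kg


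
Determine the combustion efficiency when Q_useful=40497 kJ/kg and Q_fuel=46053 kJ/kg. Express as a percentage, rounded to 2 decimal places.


Efficiency = (Q_useful / Q_fuel) * 100
Efficiency = (40497 / 46053) * 100
Efficiency = 0.8794 * 100 = 87.94%


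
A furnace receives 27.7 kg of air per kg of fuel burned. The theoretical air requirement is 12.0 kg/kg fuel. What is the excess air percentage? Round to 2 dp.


Excess air = actual - stoichiometric = 27.7 - 12.0 = 15.70 kg/kg fuel
Excess air % = (excess / stoich) * 100 = (15.70 / 12.0) * 100 = 130.83%


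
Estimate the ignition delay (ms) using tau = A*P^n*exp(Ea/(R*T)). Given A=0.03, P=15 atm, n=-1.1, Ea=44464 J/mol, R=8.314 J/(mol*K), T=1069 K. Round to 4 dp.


tau = A * P^n * exp(Ea/(R*T))
P^n = 15^(-1.1) = 0.05085101
Ea/(R*T) = 44464/(8.314*1069) = 5.002888
exp(Ea/(R*T)) = 148.842436
tau = 0.03 * 0.05085101 * 148.842436 = 0.2271 ms


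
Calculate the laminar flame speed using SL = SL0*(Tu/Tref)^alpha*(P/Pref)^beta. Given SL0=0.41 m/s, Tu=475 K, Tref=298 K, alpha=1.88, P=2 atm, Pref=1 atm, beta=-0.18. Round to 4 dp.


SL = SL0 * (Tu/Tref)^alpha * (P/Pref)^beta
T ratio = 475/298 = 1.59395973
(T ratio)^alpha = 1.59395973^1.88 = 2.402467
(P/Pref)^beta = 2^(-0.18) = 0.882703
SL = 0.41 * 2.402467 * 0.882703 = 0.8695 m/s


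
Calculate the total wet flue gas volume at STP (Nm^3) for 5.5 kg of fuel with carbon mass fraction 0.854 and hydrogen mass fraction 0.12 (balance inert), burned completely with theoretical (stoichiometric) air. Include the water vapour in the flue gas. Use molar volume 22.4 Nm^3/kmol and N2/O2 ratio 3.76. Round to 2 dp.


Per kg fuel: CO2 = (C/12 kmol)*22.4 = (0.854/12)*22.4 = 1.59413 Nm^3
Per kg fuel: H2O = (H/2 kmol)*22.4 = (0.12/2)*22.4 = 1.34400 Nm^3
O2 needed per kg fuel = C/12 + H/4 = 0.854/12 + 0.12/4 = 0.10116667 kmol
Per kg fuel: N2 = O2*3.76*22.4 = 0.10116667*3.76*22.4 = 8.52066 Nm^3
Total per kg = 1.59413 + 1.34400 + 8.52066 = 11.45879 Nm^3
Total = 11.45879 * 5.5 = 63.02 Nm^3


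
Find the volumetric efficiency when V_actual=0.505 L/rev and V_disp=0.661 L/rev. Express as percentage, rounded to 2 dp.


eta_v = (V_actual / V_disp) * 100
Ratio = 0.505 / 0.661 = 0.7640
eta_v = 0.7640 * 100 = 76.40%


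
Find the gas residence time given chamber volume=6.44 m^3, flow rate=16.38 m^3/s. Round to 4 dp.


tau = V / Q_flow
tau = 6.44 / 16.38 = 0.3932 s


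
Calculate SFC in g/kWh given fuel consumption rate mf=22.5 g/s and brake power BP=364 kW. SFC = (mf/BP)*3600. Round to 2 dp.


SFC = (mf / BP) * 3600
Rate = 22.5 / 364 = 0.061813 g/(s*kW)
SFC = 0.061813 * 3600 = 222.53 g/kWh


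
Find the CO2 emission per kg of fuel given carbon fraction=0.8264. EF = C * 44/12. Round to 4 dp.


EF = C_frac * (M_CO2 / M_C)
EF = 0.8264 * (44/12)
EF = 0.8264 * 3.666667 = 3.0301 kg_CO2/kg_fuel


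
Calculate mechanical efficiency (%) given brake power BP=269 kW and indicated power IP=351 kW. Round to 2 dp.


eta_mech = (BP / IP) * 100
Ratio = 269 / 351 = 0.7664
eta_mech = 0.7664 * 100 = 76.64%


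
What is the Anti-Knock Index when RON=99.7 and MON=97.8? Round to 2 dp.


AKI = (RON + MON) / 2
AKI = (99.7 + 97.8) / 2
AKI = 197.5 / 2 = 98.75


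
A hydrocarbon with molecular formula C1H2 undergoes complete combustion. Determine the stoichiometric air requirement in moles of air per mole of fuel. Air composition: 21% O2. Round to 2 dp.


Balanced combustion: C1H2 + 1.5 O2 -> 1 CO2 + 1 H2O
O2 needed = C + H/4 = 1 + 2/4 = 1.50 moles
Air moles = O2 / 0.21 = 1.50 / 0.21 = 7.14 moles air


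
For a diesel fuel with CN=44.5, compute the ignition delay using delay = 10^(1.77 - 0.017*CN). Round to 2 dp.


delay = 10^(1.77 - 0.017*CN)
Exponent = 1.77 - 0.017*44.5 = 1.0135
delay = 10^1.0135 = 10.32 ms


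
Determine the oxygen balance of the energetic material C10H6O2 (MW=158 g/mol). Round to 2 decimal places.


OB = -1600 * (2C + H/2 - O) / MW
Inner = 2*10 + 6/2 - 2 = 21.00
OB = -1600 * 21.00 / 158 = -212.66%


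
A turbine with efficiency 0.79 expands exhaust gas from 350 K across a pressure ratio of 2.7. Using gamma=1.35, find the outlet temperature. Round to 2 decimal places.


T_out = T_in * (1 - eta * (1 - PR^(-(gamma-1)/gamma)))
Exponent = -(1.35-1)/1.35 = -0.25925926
PR^exp = 2.7^(-0.25925926) = 0.77297411
Factor = 1 - 0.79*(1 - 0.77297411) = 0.82064955
T_out = 350 * 0.82064955 = 287.23 K


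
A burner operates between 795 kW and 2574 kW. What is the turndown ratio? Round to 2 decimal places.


TDR = Q_max / Q_min
TDR = 2574 / 795 = 3.24


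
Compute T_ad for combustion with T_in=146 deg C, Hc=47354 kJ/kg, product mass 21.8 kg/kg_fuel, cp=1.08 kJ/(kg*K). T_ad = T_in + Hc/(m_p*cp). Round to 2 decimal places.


T_ad = T_in + Hc / (m_p * cp)
Denominator = 21.8 * 1.08 = 23.5440
Temperature rise = 47354 / 23.5440 = 2011.30 K
T_ad = 146 + 2011.30 = 2157.30 deg C


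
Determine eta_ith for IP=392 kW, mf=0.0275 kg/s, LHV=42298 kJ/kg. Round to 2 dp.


eta_ith = (IP / (mf * LHV)) * 100
Denominator = 0.0275 * 42298 = 1163.1950 kW
eta_ith = (392 / 1163.1950) * 100 = 33.70%


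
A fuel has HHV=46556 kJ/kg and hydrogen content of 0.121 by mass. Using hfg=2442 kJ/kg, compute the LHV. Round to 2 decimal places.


LHV = HHV - hfg * 9 * H
Water correction = 2442 * 9 * 0.121 = 2659.338 kJ/kg
LHV = 46556 - 2659.338 = 43896.66 kJ/kg


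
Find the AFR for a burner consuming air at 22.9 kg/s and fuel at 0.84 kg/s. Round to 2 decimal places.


AFR = m_air / m_fuel
AFR = 22.9 / 0.84 = 27.26


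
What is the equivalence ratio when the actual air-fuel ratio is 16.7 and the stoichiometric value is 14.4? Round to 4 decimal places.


phi = AFR_stoich / AFR_actual
phi = 14.4 / 16.7 = 0.8623


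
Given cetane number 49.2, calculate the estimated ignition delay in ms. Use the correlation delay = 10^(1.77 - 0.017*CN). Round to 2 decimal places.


delay = 10^(1.77 - 0.017*CN)
Exponent = 1.77 - 0.017*49.2 = 0.9336
delay = 10^0.9336 = 8.58 ms


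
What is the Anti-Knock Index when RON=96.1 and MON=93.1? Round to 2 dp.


AKI = (RON + MON) / 2
AKI = (96.1 + 93.1) / 2
AKI = 189.2 / 2 = 94.60


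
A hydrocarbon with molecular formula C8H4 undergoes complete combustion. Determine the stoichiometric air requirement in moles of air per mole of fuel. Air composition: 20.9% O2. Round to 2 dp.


Balanced combustion: C8H4 + 9 O2 -> 8 CO2 + 2 H2O
O2 needed = C + H/4 = 8 + 4/4 = 9.00 moles
Air moles = O2 / 0.209 = 9.00 / 0.209 = 43.06 moles air


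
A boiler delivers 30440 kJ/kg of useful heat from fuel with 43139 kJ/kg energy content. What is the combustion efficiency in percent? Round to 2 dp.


Efficiency = (Q_useful / Q_fuel) * 100
Efficiency = (30440 / 43139) * 100
Efficiency = 0.7056 * 100 = 70.56%


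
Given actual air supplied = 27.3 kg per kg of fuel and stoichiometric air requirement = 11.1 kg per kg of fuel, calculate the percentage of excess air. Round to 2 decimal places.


Excess air = actual - stoichiometric = 27.3 - 11.1 = 16.20 kg/kg fuel
Excess air % = (excess / stoich) * 100 = (16.20 / 11.1) * 100 = 145.95%


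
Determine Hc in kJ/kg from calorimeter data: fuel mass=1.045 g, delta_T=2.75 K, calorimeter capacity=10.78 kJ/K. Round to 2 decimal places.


Hc = C_cal * delta_T / m_fuel
Q_released = 10.78 * 2.75 = 29.6450 kJ
m_fuel = 1.045 g = 1.045/1000 kg = 0.001045 kg
Hc = 29.6450 / 0.001045 = 28368.42 kJ/kg


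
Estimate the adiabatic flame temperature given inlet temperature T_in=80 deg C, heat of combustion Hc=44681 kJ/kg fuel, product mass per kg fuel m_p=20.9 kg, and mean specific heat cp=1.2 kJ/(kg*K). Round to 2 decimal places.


T_ad = T_in + Hc / (m_p * cp)
Denominator = 20.9 * 1.2 = 25.0800
Temperature rise = 44681 / 25.0800 = 1781.54 K
T_ad = 80 + 1781.54 = 1861.54 deg C


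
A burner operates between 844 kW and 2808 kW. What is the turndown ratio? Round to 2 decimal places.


TDR = Q_max / Q_min
TDR = 2808 / 844 = 3.33


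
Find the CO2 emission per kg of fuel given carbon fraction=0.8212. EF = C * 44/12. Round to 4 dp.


EF = C_frac * (M_CO2 / M_C)
EF = 0.8212 * (44/12)
EF = 0.8212 * 3.666667 = 3.0111 kg_CO2/kg_fuel


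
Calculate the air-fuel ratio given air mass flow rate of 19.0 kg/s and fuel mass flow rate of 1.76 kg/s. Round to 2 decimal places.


AFR = m_air / m_fuel
AFR = 19.0 / 1.76 = 10.80


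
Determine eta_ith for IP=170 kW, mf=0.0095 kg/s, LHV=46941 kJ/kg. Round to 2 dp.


eta_ith = (IP / (mf * LHV)) * 100
Denominator = 0.0095 * 46941 = 445.9395 kW
eta_ith = (170 / 445.9395) * 100 = 38.12%


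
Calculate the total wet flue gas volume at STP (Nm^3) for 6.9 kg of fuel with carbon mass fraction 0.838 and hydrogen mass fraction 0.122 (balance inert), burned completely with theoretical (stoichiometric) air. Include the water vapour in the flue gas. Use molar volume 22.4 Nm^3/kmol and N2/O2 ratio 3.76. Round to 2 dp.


Per kg fuel: CO2 = (C/12 kmol)*22.4 = (0.838/12)*22.4 = 1.56427 Nm^3
Per kg fuel: H2O = (H/2 kmol)*22.4 = (0.122/2)*22.4 = 1.36640 Nm^3
O2 needed per kg fuel = C/12 + H/4 = 0.838/12 + 0.122/4 = 0.10033333 kmol
Per kg fuel: N2 = O2*3.76*22.4 = 0.10033333*3.76*22.4 = 8.45047 Nm^3
Total per kg = 1.56427 + 1.36640 + 8.45047 = 11.38114 Nm^3
Total = 11.38114 * 6.9 = 78.53 Nm^3


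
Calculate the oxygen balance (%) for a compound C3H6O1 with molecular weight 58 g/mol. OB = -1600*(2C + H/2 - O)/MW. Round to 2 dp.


OB = -1600 * (2C + H/2 - O) / MW
Inner = 2*3 + 6/2 - 1 = 8.00
OB = -1600 * 8.00 / 58 = -220.69%


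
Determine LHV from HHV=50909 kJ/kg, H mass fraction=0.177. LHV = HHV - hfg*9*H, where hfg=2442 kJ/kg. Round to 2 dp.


LHV = HHV - hfg * 9 * H
Water correction = 2442 * 9 * 0.177 = 3890.106 kJ/kg
LHV = 50909 - 3890.106 = 47018.89 kJ/kg


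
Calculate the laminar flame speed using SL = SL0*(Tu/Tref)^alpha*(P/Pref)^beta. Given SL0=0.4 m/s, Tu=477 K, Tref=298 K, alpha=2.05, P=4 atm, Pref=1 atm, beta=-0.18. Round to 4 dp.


SL = SL0 * (Tu/Tref)^alpha * (P/Pref)^beta
T ratio = 477/298 = 1.60067114
(T ratio)^alpha = 1.60067114^2.05 = 2.623127
(P/Pref)^beta = 4^(-0.18) = 0.779165
SL = 0.4 * 2.623127 * 0.779165 = 0.8175 m/s


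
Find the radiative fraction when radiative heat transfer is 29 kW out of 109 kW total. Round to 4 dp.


f_rad = Q_rad / Q_total
f_rad = 29 / 109 = 0.2661


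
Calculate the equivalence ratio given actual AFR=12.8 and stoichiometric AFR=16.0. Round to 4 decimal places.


phi = AFR_stoich / AFR_actual
phi = 16.0 / 12.8 = 1.2500


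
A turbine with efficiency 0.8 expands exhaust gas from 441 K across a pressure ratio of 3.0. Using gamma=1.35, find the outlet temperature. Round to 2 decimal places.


T_out = T_in * (1 - eta * (1 - PR^(-(gamma-1)/gamma)))
Exponent = -(1.35-1)/1.35 = -0.25925926
PR^exp = 3.0^(-0.25925926) = 0.75214556
Factor = 1 - 0.8*(1 - 0.75214556) = 0.80171645
T_out = 441 * 0.80171645 = 353.56 K


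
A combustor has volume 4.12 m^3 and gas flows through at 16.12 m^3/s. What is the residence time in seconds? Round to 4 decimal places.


tau = V / Q_flow
tau = 4.12 / 16.12 = 0.2556 s


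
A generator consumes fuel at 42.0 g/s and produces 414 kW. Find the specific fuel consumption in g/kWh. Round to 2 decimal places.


SFC = (mf / BP) * 3600
Rate = 42.0 / 414 = 0.101449 g/(s*kW)
SFC = 0.101449 * 3600 = 365.22 g/kWh


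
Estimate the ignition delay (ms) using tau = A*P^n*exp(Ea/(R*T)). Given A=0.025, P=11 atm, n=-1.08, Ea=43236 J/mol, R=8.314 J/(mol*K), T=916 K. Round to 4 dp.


tau = A * P^n * exp(Ea/(R*T))
P^n = 11^(-1.08) = 0.07504053
Ea/(R*T) = 43236/(8.314*916) = 5.677276
exp(Ea/(R*T)) = 292.152546
tau = 0.025 * 0.07504053 * 292.152546 = 0.5481 ms


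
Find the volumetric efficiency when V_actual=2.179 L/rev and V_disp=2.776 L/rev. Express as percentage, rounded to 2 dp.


eta_v = (V_actual / V_disp) * 100
Ratio = 2.179 / 2.776 = 0.7849
eta_v = 0.7849 * 100 = 78.49%
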